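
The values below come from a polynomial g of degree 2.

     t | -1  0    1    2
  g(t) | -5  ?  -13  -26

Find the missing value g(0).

The 3 known points determine the degree-2 polynomial uniquely.
Write g(t) = at^2 + bt + c. Substituting each data point gives a linear system:
  a - b + c = -5
  a + b + c = -13
  4a + 2b + c = -26
Solving the system yields a = -3, b = -4, c = -6.
So g(t) = -3t^2 - 4t - 6.
Then g(0) = -6.

-6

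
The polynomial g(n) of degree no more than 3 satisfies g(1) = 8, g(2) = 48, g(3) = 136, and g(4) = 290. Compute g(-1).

0

Using the Lagrange interpolation formula with nodes 1, 2, 3, 4:
  L_0(n) = (n - 2)(n - 3)(n - 4) / -6
  L_1(n) = (n - 1)(n - 3)(n - 4) / 2
  L_2(n) = (n - 1)(n - 2)(n - 4) / -2
  L_3(n) = (n - 1)(n - 2)(n - 3) / 6
Then g(n) = 8·L_0(n) + 48·L_1(n) + 136·L_2(n) + 290·L_3(n).
Expanding and collecting terms gives g(n) = 3n³ + 6n² + n - 2.
Evaluating at n = -1: g(-1) = 0.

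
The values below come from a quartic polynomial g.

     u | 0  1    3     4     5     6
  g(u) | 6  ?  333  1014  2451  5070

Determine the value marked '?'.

15

The 5 known points determine the degree-4 polynomial uniquely.
Write g(u) = au^4 + bu^3 + cu^2 + du + e. Substituting each data point gives a linear system:
  e = 6
  81a + 27b + 9c + 3d + e = 333
  256a + 64b + 16c + 4d + e = 1014
  625a + 125b + 25c + 5d + e = 2451
  1296a + 216b + 36c + 6d + e = 5070
Solving the system yields a = 4, b = -1, c = 2, d = 4, e = 6.
So g(u) = 4u^4 - u^3 + 2u^2 + 4u + 6.
Then g(1) = 15.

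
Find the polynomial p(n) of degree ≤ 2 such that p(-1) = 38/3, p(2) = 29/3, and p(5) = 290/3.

p(n) = 5n^2 - 6n + 5/3

Using the Lagrange interpolation formula with nodes -1, 2, 5:
  L_0(n) = (n - 2)(n - 5) / 18
  L_1(n) = (n + 1)(n - 5) / -9
  L_2(n) = (n + 1)(n - 2) / 18
Then p(n) = 38/3·L_0(n) + 29/3·L_1(n) + 290/3·L_2(n).
Expanding and collecting terms gives p(n) = 5n^2 - 6n + 5/3.
Check: p(-1) = 38/3. ✓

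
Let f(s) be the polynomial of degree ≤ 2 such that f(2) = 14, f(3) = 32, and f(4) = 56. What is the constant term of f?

-4

Write f(s) = as^2 + bs + c. Substituting each data point gives a linear system:
  4a + 2b + c = 14
  9a + 3b + c = 32
  16a + 4b + c = 56
Solving the system yields a = 3, b = 3, c = -4.
So f(s) = 3s^2 + 3s - 4.
The constant term is -4.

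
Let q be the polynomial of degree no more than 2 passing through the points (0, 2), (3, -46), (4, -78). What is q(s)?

q(s) = -4s^2 - 4s + 2

Using the Lagrange interpolation formula with nodes 0, 3, 4:
  L_0(s) = (s - 3)(s - 4) / 12
  L_1(s) = s(s - 4) / -3
  L_2(s) = s(s - 3) / 4
Then q(s) = 2·L_0(s) - 46·L_1(s) - 78·L_2(s).
Expanding and collecting terms gives q(s) = -4s^2 - 4s + 2.
Check: q(3) = -46. ✓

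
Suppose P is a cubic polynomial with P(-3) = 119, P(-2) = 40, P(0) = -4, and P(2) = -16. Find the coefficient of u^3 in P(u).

-3

Write P(u) = au^3 + bu^2 + cu + d. Substituting each data point gives a linear system:
  -27a + 9b - 3c + d = 119
  -8a + 4b - 2c + d = 40
  d = -4
  8a + 4b + 2c + d = -16
Solving the system yields a = -3, b = 4, c = -2, d = -4.
So P(u) = -3u³ + 4u² - 2u - 4.
The leading coefficient is -3.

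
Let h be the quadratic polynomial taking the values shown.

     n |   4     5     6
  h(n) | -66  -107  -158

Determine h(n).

h(n) = -5n^2 + 4n - 2

Write h(n) = an^2 + bn + c. Substituting each data point gives a linear system:
  16a + 4b + c = -66
  25a + 5b + c = -107
  36a + 6b + c = -158
Solving the system yields a = -5, b = 4, c = -2.
So h(n) = -5n^2 + 4n - 2.
Check: h(4) = -66. ✓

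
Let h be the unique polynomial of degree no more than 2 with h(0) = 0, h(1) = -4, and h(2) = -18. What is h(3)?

Forward differences of the values at t = 0, 1, 2:
  h  : 0  -4  -18
  Δ  : -4  -14
  Δ^2: -10
The second differences are constant, confirming degree 2.
Interpolating (Newton forward form) and evaluating at t = 3 gives h(3) = -42.

-42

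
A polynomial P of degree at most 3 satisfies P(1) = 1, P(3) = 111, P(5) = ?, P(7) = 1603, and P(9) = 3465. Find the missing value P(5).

565

On equispaced nodes a degree-3 polynomial has vanishing fourth forward difference, so
  P(1) - 4·P(3) + 6·P(5) - 4·P(7) + P(9) = 0.
Substituting the known values and solving for P(5):
  6·P(5) = 3390
  P(5) = 565.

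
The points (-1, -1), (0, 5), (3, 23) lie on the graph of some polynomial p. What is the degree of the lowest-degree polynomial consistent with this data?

Divided differences on the nodes -1, 0, 3:
  order 0: -1  5  23
  order 1: 6  6
  order 2: 0
The order-1 divided differences are all 6 (nonzero) and every higher order vanishes, so the data lies on a polynomial of degree exactly 1.

1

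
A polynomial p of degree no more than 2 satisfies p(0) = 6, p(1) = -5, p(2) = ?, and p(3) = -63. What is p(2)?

-28

The 3 known points determine the degree-2 polynomial uniquely.
Write p(n) = an^2 + bn + c. Substituting each data point gives a linear system:
  c = 6
  a + b + c = -5
  9a + 3b + c = -63
Solving the system yields a = -6, b = -5, c = 6.
So p(n) = -6n² - 5n + 6.
Then p(2) = -28.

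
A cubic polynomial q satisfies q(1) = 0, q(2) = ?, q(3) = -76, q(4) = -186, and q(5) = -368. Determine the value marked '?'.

The 4 known points determine the degree-3 polynomial uniquely.
Write q(x) = ax^3 + bx^2 + cx + d. Substituting each data point gives a linear system:
  a + b + c + d = 0
  27a + 9b + 3c + d = -76
  64a + 16b + 4c + d = -186
  125a + 25b + 5c + d = -368
Solving the system yields a = -3, b = 0, c = 1, d = 2.
So q(x) = -3x^3 + x + 2.
Then q(2) = -20.

-20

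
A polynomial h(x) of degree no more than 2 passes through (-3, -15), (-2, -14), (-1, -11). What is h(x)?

h(x) = x^2 + 6x - 6

Write h(x) = ax^2 + bx + c. Substituting each data point gives a linear system:
  9a - 3b + c = -15
  4a - 2b + c = -14
  a - b + c = -11
Solving the system yields a = 1, b = 6, c = -6.
So h(x) = x^2 + 6x - 6.
Check: h(-1) = -11. ✓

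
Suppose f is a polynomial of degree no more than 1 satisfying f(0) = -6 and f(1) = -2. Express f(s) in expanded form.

Using the Lagrange interpolation formula with nodes 0, 1:
  L_0(s) = (s - 1) / -1
  L_1(s) = s / 1
Then f(s) = -6·L_0(s) - 2·L_1(s).
Expanding and collecting terms gives f(s) = 4s - 6.
Check: f(1) = -2. ✓

f(s) = 4s - 6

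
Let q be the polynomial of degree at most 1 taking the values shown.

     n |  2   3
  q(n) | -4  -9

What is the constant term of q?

Write q(n) = an + b. Substituting each data point gives a linear system:
  2a + b = -4
  3a + b = -9
Solving the system yields a = -5, b = 6.
So q(n) = -5n + 6.
The constant term is 6.

6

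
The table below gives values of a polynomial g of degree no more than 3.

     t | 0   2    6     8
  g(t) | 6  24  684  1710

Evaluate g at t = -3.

Using the Lagrange interpolation formula with nodes 0, 2, 6, 8:
  L_0(t) = (t - 2)(t - 6)(t - 8) / -96
  L_1(t) = t(t - 6)(t - 8) / 48
  L_2(t) = t(t - 2)(t - 8) / -48
  L_3(t) = t(t - 2)(t - 6) / 96
Then g(t) = 6·L_0(t) + 24·L_1(t) + 684·L_2(t) + 1710·L_3(t).
Expanding and collecting terms gives g(t) = 4t^3 - 6t^2 + 5t + 6.
Evaluating at t = -3: g(-3) = -171.

-171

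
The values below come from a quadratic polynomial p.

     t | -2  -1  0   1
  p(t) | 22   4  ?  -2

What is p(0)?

-4

The 3 known points determine the degree-2 polynomial uniquely.
Write p(t) = at^2 + bt + c. Substituting each data point gives a linear system:
  4a - 2b + c = 22
  a - b + c = 4
  a + b + c = -2
Solving the system yields a = 5, b = -3, c = -4.
So p(t) = 5t^2 - 3t - 4.
Then p(0) = -4.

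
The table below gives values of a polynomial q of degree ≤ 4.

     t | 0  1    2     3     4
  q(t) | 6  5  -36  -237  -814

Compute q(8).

-14562

Using the Lagrange interpolation formula with nodes 0, 1, 2, 3, 4:
  L_0(t) = (t - 1)(t - 2)(t - 3)(t - 4) / 24
  L_1(t) = t(t - 2)(t - 3)(t - 4) / -6
  L_2(t) = t(t - 1)(t - 3)(t - 4) / 4
  L_3(t) = t(t - 1)(t - 2)(t - 4) / -6
  L_4(t) = t(t - 1)(t - 2)(t - 3) / 24
Then q(t) = 6·L_0(t) + 5·L_1(t) - 36·L_2(t) - 237·L_3(t) - 814·L_4(t).
Expanding and collecting terms gives q(t) = -4t⁴ + 4t³ - 4t² + 3t + 6.
Evaluating at t = 8: q(8) = -14562.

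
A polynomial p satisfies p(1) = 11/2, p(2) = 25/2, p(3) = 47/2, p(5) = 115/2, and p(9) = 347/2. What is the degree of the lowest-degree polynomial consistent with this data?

Divided differences on the nodes 1, 2, 3, 5, 9:
  order 0: 11/2  25/2  47/2  115/2  347/2
  order 1: 7  11  17  29
  order 2: 2  2  2
  order 3: 0  0
  order 4: 0
The order-2 divided differences are all 2 (nonzero) and every higher order vanishes, so the data lies on a polynomial of degree exactly 2.

2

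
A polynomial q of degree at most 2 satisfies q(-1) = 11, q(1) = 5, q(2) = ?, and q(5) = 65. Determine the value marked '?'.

The 3 known points determine the degree-2 polynomial uniquely.
Write q(t) = at^2 + bt + c. Substituting each data point gives a linear system:
  a - b + c = 11
  a + b + c = 5
  25a + 5b + c = 65
Solving the system yields a = 3, b = -3, c = 5.
So q(t) = 3t^2 - 3t + 5.
Then q(2) = 11.

11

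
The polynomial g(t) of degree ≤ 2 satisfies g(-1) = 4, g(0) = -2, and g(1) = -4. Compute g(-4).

46

Write g(t) = at^2 + bt + c. Substituting each data point gives a linear system:
  a - b + c = 4
  c = -2
  a + b + c = -4
Solving the system yields a = 2, b = -4, c = -2.
So g(t) = 2t^2 - 4t - 2.
Then g(-4) = 46.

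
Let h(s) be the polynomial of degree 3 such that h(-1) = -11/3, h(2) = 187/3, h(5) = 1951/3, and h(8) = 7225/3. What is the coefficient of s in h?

Write h(s) = as^3 + bs^2 + cs + d. Substituting each data point gives a linear system:
  -a + b - c + d = -11/3
  8a + 4b + 2c + d = 187/3
  125a + 25b + 5c + d = 1951/3
  512a + 64b + 8c + d = 7225/3
Solving the system yields a = 4, b = 5, c = 5, d = 1/3.
So h(s) = 4s^3 + 5s^2 + 5s + 1/3.
The coefficient of s is 5.

5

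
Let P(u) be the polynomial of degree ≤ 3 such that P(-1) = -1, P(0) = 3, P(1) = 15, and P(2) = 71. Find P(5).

Using the Lagrange interpolation formula with nodes -1, 0, 1, 2:
  L_0(u) = u(u - 1)(u - 2) / -6
  L_1(u) = (u + 1)(u - 1)(u - 2) / 2
  L_2(u) = (u + 1)u(u - 2) / -2
  L_3(u) = (u + 1)u(u - 1) / 6
Then P(u) = -1·L_0(u) + 3·L_1(u) + 15·L_2(u) + 71·L_3(u).
Expanding and collecting terms gives P(u) = 6u^3 + 4u^2 + 2u + 3.
Evaluating at u = 5: P(5) = 863.

863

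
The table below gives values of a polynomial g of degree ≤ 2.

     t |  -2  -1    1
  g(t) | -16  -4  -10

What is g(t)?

Write g(t) = at^2 + bt + c. Substituting each data point gives a linear system:
  4a - 2b + c = -16
  a - b + c = -4
  a + b + c = -10
Solving the system yields a = -5, b = -3, c = -2.
So g(t) = -5t^2 - 3t - 2.
Check: g(1) = -10. ✓

g(t) = -5t^2 - 3t - 2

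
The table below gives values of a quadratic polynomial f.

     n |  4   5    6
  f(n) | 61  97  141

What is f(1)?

Using the Lagrange interpolation formula with nodes 4, 5, 6:
  L_0(n) = (n - 5)(n - 6) / 2
  L_1(n) = (n - 4)(n - 6) / -1
  L_2(n) = (n - 4)(n - 5) / 2
Then f(n) = 61·L_0(n) + 97·L_1(n) + 141·L_2(n).
Expanding and collecting terms gives f(n) = 4n^2 - 3.
Evaluating at n = 1: f(1) = 1.

1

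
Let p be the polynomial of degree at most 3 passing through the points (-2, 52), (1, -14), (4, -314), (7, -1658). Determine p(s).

Using the Lagrange interpolation formula with nodes -2, 1, 4, 7:
  L_0(s) = (s - 1)(s - 4)(s - 7) / -162
  L_1(s) = (s + 2)(s - 4)(s - 7) / 54
  L_2(s) = (s + 2)(s - 1)(s - 7) / -54
  L_3(s) = (s + 2)(s - 1)(s - 4) / 162
Then p(s) = 52·L_0(s) - 14·L_1(s) - 314·L_2(s) - 1658·L_3(s).
Expanding and collecting terms gives p(s) = -5s^3 + 2s^2 - 5s - 6.
Check: p(1) = -14. ✓

p(s) = -5s^3 + 2s^2 - 5s - 6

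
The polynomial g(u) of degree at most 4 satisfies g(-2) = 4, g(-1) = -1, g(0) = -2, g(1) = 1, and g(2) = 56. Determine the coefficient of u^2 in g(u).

0

Write g(u) = au^4 + bu^3 + cu^2 + du + e. Substituting each data point gives a linear system:
  16a - 8b + 4c - 2d + e = 4
  a - b + c - d + e = -1
  e = -2
  a + b + c + d + e = 1
  16a + 8b + 4c + 2d + e = 56
Solving the system yields a = 2, b = 4, c = 0, d = -3, e = -2.
So g(u) = 2u^4 + 4u^3 - 3u - 2.
The coefficient of u^2 is 0.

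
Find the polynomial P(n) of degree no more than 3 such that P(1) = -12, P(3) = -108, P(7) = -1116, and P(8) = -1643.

Using the Lagrange interpolation formula with nodes 1, 3, 7, 8:
  L_0(n) = (n - 3)(n - 7)(n - 8) / -84
  L_1(n) = (n - 1)(n - 7)(n - 8) / 40
  L_2(n) = (n - 1)(n - 3)(n - 8) / -24
  L_3(n) = (n - 1)(n - 3)(n - 7) / 35
Then P(n) = -12·L_0(n) - 108·L_1(n) - 1116·L_2(n) - 1643·L_3(n).
Expanding and collecting terms gives P(n) = -3n³ - n² - 5n - 3.
Check: P(3) = -108. ✓

P(n) = -3n^3 - n^2 - 5n - 3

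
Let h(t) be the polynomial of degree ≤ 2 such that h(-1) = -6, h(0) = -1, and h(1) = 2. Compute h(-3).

-22

Forward differences of the values at t = -1, 0, 1:
  h  : -6  -1  2
  Δ  : 5  3
  Δ^2: -2
The second differences are constant, confirming degree 2.
Interpolating (Newton forward form) and evaluating at t = -3 gives h(-3) = -22.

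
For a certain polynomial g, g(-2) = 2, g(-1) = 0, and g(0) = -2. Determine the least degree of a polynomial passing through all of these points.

1

Forward differences of the values at s = -2, -1, 0:
  g  : 2  0  -2
  Δ  : -2  -2
  Δ^2: 0
The first differences are constant (-2) and nonzero, while all higher differences vanish, so the minimal degree is 1.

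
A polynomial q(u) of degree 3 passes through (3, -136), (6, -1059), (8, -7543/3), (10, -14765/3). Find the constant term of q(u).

-5

Write q(u) = au^3 + bu^2 + cu + d. Substituting each data point gives a linear system:
  27a + 9b + 3c + d = -136
  216a + 36b + 6c + d = -1059
  512a + 64b + 8c + d = -7543/3
  1000a + 100b + 10c + d = -14765/3
Solving the system yields a = -5, b = 1, c = -5/3, d = -5.
So q(u) = -5u^3 + u^2 - (5/3)u - 5.
The constant term is -5.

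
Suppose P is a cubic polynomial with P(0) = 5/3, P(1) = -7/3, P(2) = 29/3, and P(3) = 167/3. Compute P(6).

Using the Lagrange interpolation formula with nodes 0, 1, 2, 3:
  L_0(t) = (t - 1)(t - 2)(t - 3) / -6
  L_1(t) = t(t - 2)(t - 3) / 2
  L_2(t) = t(t - 1)(t - 3) / -2
  L_3(t) = t(t - 1)(t - 2) / 6
Then P(t) = 5/3·L_0(t) - 7/3·L_1(t) + 29/3·L_2(t) + 167/3·L_3(t).
Expanding and collecting terms gives P(t) = 3t^3 - t^2 - 6t + 5/3.
Evaluating at t = 6: P(6) = 1733/3.

1733/3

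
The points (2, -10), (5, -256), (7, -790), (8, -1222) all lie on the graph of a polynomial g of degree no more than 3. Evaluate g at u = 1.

Using the Lagrange interpolation formula with nodes 2, 5, 7, 8:
  L_0(u) = (u - 5)(u - 7)(u - 8) / -90
  L_1(u) = (u - 2)(u - 7)(u - 8) / 18
  L_2(u) = (u - 2)(u - 5)(u - 8) / -10
  L_3(u) = (u - 2)(u - 5)(u - 7) / 18
Then g(u) = -10·L_0(u) - 256·L_1(u) - 790·L_2(u) - 1222·L_3(u).
Expanding and collecting terms gives g(u) = -3u³ + 5u² - 6.
Evaluating at u = 1: g(1) = -4.

-4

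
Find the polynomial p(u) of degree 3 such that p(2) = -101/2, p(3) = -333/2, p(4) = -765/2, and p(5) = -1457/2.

p(u) = -5u^3 - 5u^2 + 4u + 3/2

Using the Lagrange interpolation formula with nodes 2, 3, 4, 5:
  L_0(u) = (u - 3)(u - 4)(u - 5) / -6
  L_1(u) = (u - 2)(u - 4)(u - 5) / 2
  L_2(u) = (u - 2)(u - 3)(u - 5) / -2
  L_3(u) = (u - 2)(u - 3)(u - 4) / 6
Then p(u) = -101/2·L_0(u) - 333/2·L_1(u) - 765/2·L_2(u) - 1457/2·L_3(u).
Expanding and collecting terms gives p(u) = -5u^3 - 5u^2 + 4u + 3/2.
Check: p(3) = -333/2. ✓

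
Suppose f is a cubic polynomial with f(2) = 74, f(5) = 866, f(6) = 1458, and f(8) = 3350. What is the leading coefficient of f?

Write f(t) = at^3 + bt^2 + ct + d. Substituting each data point gives a linear system:
  8a + 4b + 2c + d = 74
  125a + 25b + 5c + d = 866
  216a + 36b + 6c + d = 1458
  512a + 64b + 8c + d = 3350
Solving the system yields a = 6, b = 4, c = 2, d = 6.
So f(t) = 6t^3 + 4t^2 + 2t + 6.
The leading coefficient is 6.

6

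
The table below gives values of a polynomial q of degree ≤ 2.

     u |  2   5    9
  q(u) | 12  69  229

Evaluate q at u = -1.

Using the Lagrange interpolation formula with nodes 2, 5, 9:
  L_0(u) = (u - 5)(u - 9) / 21
  L_1(u) = (u - 2)(u - 9) / -12
  L_2(u) = (u - 2)(u - 5) / 28
Then q(u) = 12·L_0(u) + 69·L_1(u) + 229·L_2(u).
Expanding and collecting terms gives q(u) = 3u² - 2u + 4.
Evaluating at u = -1: q(-1) = 9.

9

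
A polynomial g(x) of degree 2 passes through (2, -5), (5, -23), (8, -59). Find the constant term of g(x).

Write g(x) = ax^2 + bx + c. Substituting each data point gives a linear system:
  4a + 2b + c = -5
  25a + 5b + c = -23
  64a + 8b + c = -59
Solving the system yields a = -1, b = 1, c = -3.
So g(x) = -x² + x - 3.
The constant term is -3.

-3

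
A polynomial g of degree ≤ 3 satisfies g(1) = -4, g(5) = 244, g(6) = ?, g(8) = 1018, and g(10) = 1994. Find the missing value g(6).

The 4 known points determine the degree-3 polynomial uniquely.
Write g(x) = ax^3 + bx^2 + cx + d. Substituting each data point gives a linear system:
  a + b + c + d = -4
  125a + 25b + 5c + d = 244
  512a + 64b + 8c + d = 1018
  1000a + 100b + 10c + d = 1994
Solving the system yields a = 2, b = 0, c = 0, d = -6.
So g(x) = 2x^3 - 6.
Then g(6) = 426.

426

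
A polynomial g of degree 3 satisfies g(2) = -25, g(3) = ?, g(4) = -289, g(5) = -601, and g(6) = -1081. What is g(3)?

On equispaced nodes a degree-3 polynomial has vanishing fourth forward difference, so
  g(2) - 4·g(3) + 6·g(4) - 4·g(5) + g(6) = 0.
Substituting the known values and solving for g(3):
  -4·g(3) = 436
  g(3) = -109.

-109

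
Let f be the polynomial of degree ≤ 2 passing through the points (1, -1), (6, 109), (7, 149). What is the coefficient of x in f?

1

Write f(x) = ax^2 + bx + c. Substituting each data point gives a linear system:
  a + b + c = -1
  36a + 6b + c = 109
  49a + 7b + c = 149
Solving the system yields a = 3, b = 1, c = -5.
So f(x) = 3x^2 + x - 5.
The coefficient of x is 1.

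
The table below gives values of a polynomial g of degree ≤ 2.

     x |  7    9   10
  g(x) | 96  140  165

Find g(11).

192

Using the Lagrange interpolation formula with nodes 7, 9, 10:
  L_0(x) = (x - 9)(x - 10) / 6
  L_1(x) = (x - 7)(x - 10) / -2
  L_2(x) = (x - 7)(x - 9) / 3
Then g(x) = 96·L_0(x) + 140·L_1(x) + 165·L_2(x).
Expanding and collecting terms gives g(x) = x^2 + 6x + 5.
Evaluating at x = 11: g(11) = 192.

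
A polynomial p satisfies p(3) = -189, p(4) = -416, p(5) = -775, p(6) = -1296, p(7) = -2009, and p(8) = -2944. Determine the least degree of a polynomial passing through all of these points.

3

Forward differences of the values at x = 3, 4, 5, 6, 7, 8:
  p  : -189  -416  -775  -1296  -2009  -2944
  Δ  : -227  -359  -521  -713  -935
  Δ^2: -132  -162  -192  -222
  Δ^3: -30  -30  -30
  Δ^4: 0  0
  Δ^5: 0
The third differences are constant (-30) and nonzero, while all higher differences vanish, so the minimal degree is 3.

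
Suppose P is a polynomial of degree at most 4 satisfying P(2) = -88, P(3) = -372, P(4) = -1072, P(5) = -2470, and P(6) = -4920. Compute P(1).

Using the Lagrange interpolation formula with nodes 2, 3, 4, 5, 6:
  L_0(s) = (s - 3)(s - 4)(s - 5)(s - 6) / 24
  L_1(s) = (s - 2)(s - 4)(s - 5)(s - 6) / -6
  L_2(s) = (s - 2)(s - 3)(s - 5)(s - 6) / 4
  L_3(s) = (s - 2)(s - 3)(s - 4)(s - 6) / -6
  L_4(s) = (s - 2)(s - 3)(s - 4)(s - 5) / 24
Then P(s) = -88·L_0(s) - 372·L_1(s) - 1072·L_2(s) - 2470·L_3(s) - 4920·L_4(s).
Expanding and collecting terms gives P(s) = -3s⁴ - 5s³ + 2s² - 4s.
Evaluating at s = 1: P(1) = -10.

-10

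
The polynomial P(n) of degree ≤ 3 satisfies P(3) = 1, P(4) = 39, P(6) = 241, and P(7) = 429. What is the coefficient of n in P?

-1

Write P(n) = an^3 + bn^2 + cn + d. Substituting each data point gives a linear system:
  27a + 9b + 3c + d = 1
  64a + 16b + 4c + d = 39
  216a + 36b + 6c + d = 241
  343a + 49b + 7c + d = 429
Solving the system yields a = 2, b = -5, c = -1, d = -5.
So P(n) = 2n³ - 5n² - n - 5.
The coefficient of n is -1.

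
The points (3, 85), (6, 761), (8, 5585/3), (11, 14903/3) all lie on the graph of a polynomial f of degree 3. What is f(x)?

f(x) = 4x^3 - 3x^2 + (1/3)x + 3

Write f(x) = ax^3 + bx^2 + cx + d. Substituting each data point gives a linear system:
  27a + 9b + 3c + d = 85
  216a + 36b + 6c + d = 761
  512a + 64b + 8c + d = 5585/3
  1331a + 121b + 11c + d = 14903/3
Solving the system yields a = 4, b = -3, c = 1/3, d = 3.
So f(x) = 4x^3 - 3x^2 + (1/3)x + 3.
Check: f(8) = 5585/3. ✓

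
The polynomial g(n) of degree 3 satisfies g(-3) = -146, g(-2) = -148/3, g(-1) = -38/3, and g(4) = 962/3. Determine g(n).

Using the Lagrange interpolation formula with nodes -3, -2, -1, 4:
  L_0(n) = (n + 2)(n + 1)(n - 4) / -14
  L_1(n) = (n + 3)(n + 1)(n - 4) / 6
  L_2(n) = (n + 3)(n + 2)(n - 4) / -10
  L_3(n) = (n + 3)(n + 2)(n + 1) / 210
Then g(n) = -146·L_0(n) - 148/3·L_1(n) - 38/3·L_2(n) + 962/3·L_3(n).
Expanding and collecting terms gives g(n) = 5n³ + (5/3)n - 6.
Check: g(-2) = -148/3. ✓

g(n) = 5n^3 + (5/3)n - 6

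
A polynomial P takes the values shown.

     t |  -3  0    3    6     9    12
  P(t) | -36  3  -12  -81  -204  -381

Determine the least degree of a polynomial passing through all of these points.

Forward differences of the values at t = -3, 0, 3, 6, 9, 12:
  P  : -36  3  -12  -81  -204  -381
  Δ  : 39  -15  -69  -123  -177
  Δ^2: -54  -54  -54  -54
  Δ^3: 0  0  0
  Δ^4: 0  0
  Δ^5: 0
The second differences are constant (-54) and nonzero, while all higher differences vanish, so the minimal degree is 2.

2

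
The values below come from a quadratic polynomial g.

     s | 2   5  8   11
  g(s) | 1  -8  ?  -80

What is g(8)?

-35

The 3 known points determine the degree-2 polynomial uniquely.
Write g(s) = as^2 + bs + c. Substituting each data point gives a linear system:
  4a + 2b + c = 1
  25a + 5b + c = -8
  121a + 11b + c = -80
Solving the system yields a = -1, b = 4, c = -3.
So g(s) = -s² + 4s - 3.
Then g(8) = -35.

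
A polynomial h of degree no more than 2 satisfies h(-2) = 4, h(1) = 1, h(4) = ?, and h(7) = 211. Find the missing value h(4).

The 3 known points determine the degree-2 polynomial uniquely.
Write h(u) = au^2 + bu + c. Substituting each data point gives a linear system:
  4a - 2b + c = 4
  a + b + c = 1
  49a + 7b + c = 211
Solving the system yields a = 4, b = 3, c = -6.
So h(u) = 4u² + 3u - 6.
Then h(4) = 70.

70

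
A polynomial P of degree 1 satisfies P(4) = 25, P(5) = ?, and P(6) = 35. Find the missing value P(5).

On equispaced nodes a degree-1 polynomial has vanishing second forward difference, so
  P(4) - 2·P(5) + P(6) = 0.
Substituting the known values and solving for P(5):
  -2·P(5) = -60
  P(5) = 30.

30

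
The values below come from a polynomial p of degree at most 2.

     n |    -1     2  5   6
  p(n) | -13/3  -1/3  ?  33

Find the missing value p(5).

65/3

The 3 known points determine the degree-2 polynomial uniquely.
Write p(n) = an^2 + bn + c. Substituting each data point gives a linear system:
  a - b + c = -13/3
  4a + 2b + c = -1/3
  36a + 6b + c = 33
Solving the system yields a = 1, b = 1/3, c = -5.
So p(n) = n^2 + (1/3)n - 5.
Then p(5) = 65/3.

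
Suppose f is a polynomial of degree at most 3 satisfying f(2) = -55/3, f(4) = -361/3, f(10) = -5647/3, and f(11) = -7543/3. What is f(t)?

Write f(t) = at^3 + bt^2 + ct + d. Substituting each data point gives a linear system:
  8a + 4b + 2c + d = -55/3
  64a + 16b + 4c + d = -361/3
  1000a + 100b + 10c + d = -5647/3
  1331a + 121b + 11c + d = -7543/3
Solving the system yields a = -2, b = 5/3, c = -5, d = 1.
So f(t) = -2t³ + (5/3)t² - 5t + 1.
Check: f(10) = -5647/3. ✓

f(t) = -2t^3 + (5/3)t^2 - 5t + 1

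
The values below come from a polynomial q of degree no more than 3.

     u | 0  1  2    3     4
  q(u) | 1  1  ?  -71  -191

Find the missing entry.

The 4 known points determine the degree-3 polynomial uniquely.
Write q(u) = au^3 + bu^2 + cu + d. Substituting each data point gives a linear system:
  d = 1
  a + b + c + d = 1
  27a + 9b + 3c + d = -71
  64a + 16b + 4c + d = -191
Solving the system yields a = -4, b = 4, c = 0, d = 1.
So q(u) = -4u³ + 4u² + 1.
Then q(2) = -15.

-15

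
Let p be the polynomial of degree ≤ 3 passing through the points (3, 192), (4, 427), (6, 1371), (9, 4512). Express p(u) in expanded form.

p(u) = 6u^3 + u^2 + 6u + 3

Using the Lagrange interpolation formula with nodes 3, 4, 6, 9:
  L_0(u) = (u - 4)(u - 6)(u - 9) / -18
  L_1(u) = (u - 3)(u - 6)(u - 9) / 10
  L_2(u) = (u - 3)(u - 4)(u - 9) / -18
  L_3(u) = (u - 3)(u - 4)(u - 6) / 90
Then p(u) = 192·L_0(u) + 427·L_1(u) + 1371·L_2(u) + 4512·L_3(u).
Expanding and collecting terms gives p(u) = 6u^3 + u^2 + 6u + 3.
Check: p(9) = 4512. ✓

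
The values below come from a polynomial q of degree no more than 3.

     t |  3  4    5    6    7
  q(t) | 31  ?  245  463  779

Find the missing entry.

On equispaced nodes a degree-3 polynomial has vanishing fourth forward difference, so
  q(3) - 4·q(4) + 6·q(5) - 4·q(6) + q(7) = 0.
Substituting the known values and solving for q(4):
  -4·q(4) = -428
  q(4) = 107.

107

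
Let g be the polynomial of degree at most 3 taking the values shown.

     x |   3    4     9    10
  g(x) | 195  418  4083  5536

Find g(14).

Using the Lagrange interpolation formula with nodes 3, 4, 9, 10:
  L_0(x) = (x - 4)(x - 9)(x - 10) / -42
  L_1(x) = (x - 3)(x - 9)(x - 10) / 30
  L_2(x) = (x - 3)(x - 4)(x - 10) / -30
  L_3(x) = (x - 3)(x - 4)(x - 9) / 42
Then g(x) = 195·L_0(x) + 418·L_1(x) + 4083·L_2(x) + 5536·L_3(x).
Expanding and collecting terms gives g(x) = 5x³ + 5x² + 3x + 6.
Evaluating at x = 14: g(14) = 14748.

14748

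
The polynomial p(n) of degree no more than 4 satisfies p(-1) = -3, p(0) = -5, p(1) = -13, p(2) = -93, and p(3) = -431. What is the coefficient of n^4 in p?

Write p(n) = an^4 + bn^3 + cn^2 + dn + e. Substituting each data point gives a linear system:
  a - b + c - d + e = -3
  e = -5
  a + b + c + d + e = -13
  16a + 8b + 4c + 2d + e = -93
  81a + 27b + 9c + 3d + e = -431
Solving the system yields a = -5, b = -1, c = 2, d = -4, e = -5.
So p(n) = -5n⁴ - n³ + 2n² - 4n - 5.
The leading coefficient is -5.

-5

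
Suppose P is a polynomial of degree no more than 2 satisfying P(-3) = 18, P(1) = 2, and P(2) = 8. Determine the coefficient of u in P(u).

Write P(u) = au^2 + bu + c. Substituting each data point gives a linear system:
  9a - 3b + c = 18
  a + b + c = 2
  4a + 2b + c = 8
Solving the system yields a = 2, b = 0, c = 0.
So P(u) = 2u^2.
The coefficient of u is 0.

0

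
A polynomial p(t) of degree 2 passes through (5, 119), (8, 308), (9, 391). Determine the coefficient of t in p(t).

-2

Write p(t) = at^2 + bt + c. Substituting each data point gives a linear system:
  25a + 5b + c = 119
  64a + 8b + c = 308
  81a + 9b + c = 391
Solving the system yields a = 5, b = -2, c = 4.
So p(t) = 5t^2 - 2t + 4.
The coefficient of t is -2.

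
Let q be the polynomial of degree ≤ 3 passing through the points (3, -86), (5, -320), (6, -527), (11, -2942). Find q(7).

Write q(u) = au^3 + bu^2 + cu + d. Substituting each data point gives a linear system:
  27a + 9b + 3c + d = -86
  125a + 25b + 5c + d = -320
  216a + 36b + 6c + d = -527
  1331a + 121b + 11c + d = -2942
Solving the system yields a = -2, b = -2, c = -3, d = -5.
So q(u) = -2u^3 - 2u^2 - 3u - 5.
Then q(7) = -810.

-810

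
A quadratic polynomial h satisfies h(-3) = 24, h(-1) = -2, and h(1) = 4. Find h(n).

Write h(n) = an^2 + bn + c. Substituting each data point gives a linear system:
  9a - 3b + c = 24
  a - b + c = -2
  a + b + c = 4
Solving the system yields a = 4, b = 3, c = -3.
So h(n) = 4n^2 + 3n - 3.
Check: h(-1) = -2. ✓

h(n) = 4n^2 + 3n - 3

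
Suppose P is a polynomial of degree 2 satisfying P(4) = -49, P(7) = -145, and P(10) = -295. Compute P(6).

Write P(x) = ax^2 + bx + c. Substituting each data point gives a linear system:
  16a + 4b + c = -49
  49a + 7b + c = -145
  100a + 10b + c = -295
Solving the system yields a = -3, b = 1, c = -5.
So P(x) = -3x^2 + x - 5.
Then P(6) = -107.

-107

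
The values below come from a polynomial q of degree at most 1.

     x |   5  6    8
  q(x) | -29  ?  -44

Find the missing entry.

-34

The 2 known points determine the degree-1 polynomial uniquely.
Write q(x) = ax + b. Substituting each data point gives a linear system:
  5a + b = -29
  8a + b = -44
Solving the system yields a = -5, b = -4.
So q(x) = -5x - 4.
Then q(6) = -34.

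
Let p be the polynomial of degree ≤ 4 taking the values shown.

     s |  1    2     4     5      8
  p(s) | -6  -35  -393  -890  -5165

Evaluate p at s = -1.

-8

Write p(s) = as^4 + bs^3 + cs^2 + ds + e. Substituting each data point gives a linear system:
  a + b + c + d + e = -6
  16a + 8b + 4c + 2d + e = -35
  256a + 64b + 16c + 4d + e = -393
  625a + 125b + 25c + 5d + e = -890
  4096a + 512b + 64c + 8d + e = -5165
Solving the system yields a = -1, b = -2, c = -1, d = 3, e = -5.
So p(s) = -s⁴ - 2s³ - s² + 3s - 5.
Then p(-1) = -8.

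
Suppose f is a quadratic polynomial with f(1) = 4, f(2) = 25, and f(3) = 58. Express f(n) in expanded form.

Using the Lagrange interpolation formula with nodes 1, 2, 3:
  L_0(n) = (n - 2)(n - 3) / 2
  L_1(n) = (n - 1)(n - 3) / -1
  L_2(n) = (n - 1)(n - 2) / 2
Then f(n) = 4·L_0(n) + 25·L_1(n) + 58·L_2(n).
Expanding and collecting terms gives f(n) = 6n^2 + 3n - 5.
Check: f(3) = 58. ✓

f(n) = 6n^2 + 3n - 5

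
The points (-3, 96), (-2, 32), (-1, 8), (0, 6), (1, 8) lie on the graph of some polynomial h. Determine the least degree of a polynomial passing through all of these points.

3

Forward differences of the values at t = -3, -2, -1, 0, 1:
  h  : 96  32  8  6  8
  Δ  : -64  -24  -2  2
  Δ^2: 40  22  4
  Δ^3: -18  -18
  Δ^4: 0
The third differences are constant (-18) and nonzero, while all higher differences vanish, so the minimal degree is 3.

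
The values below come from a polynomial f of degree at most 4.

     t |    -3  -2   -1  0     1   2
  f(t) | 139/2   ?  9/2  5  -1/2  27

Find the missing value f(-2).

7

The 5 known points determine the degree-4 polynomial uniquely.
Write f(t) = at^4 + bt^3 + ct^2 + dt + e. Substituting each data point gives a linear system:
  81a - 27b + 9c - 3d + e = 139/2
  a - b + c - d + e = 9/2
  e = 5
  a + b + c + d + e = -1/2
  16a + 8b + 4c + 2d + e = 27
Solving the system yields a = 2, b = 5/2, c = -5, d = -5, e = 5.
So f(t) = 2t⁴ + (5/2)t³ - 5t² - 5t + 5.
Then f(-2) = 7.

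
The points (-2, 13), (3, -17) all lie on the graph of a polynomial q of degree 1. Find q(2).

Using the Lagrange interpolation formula with nodes -2, 3:
  L_0(x) = (x - 3) / -5
  L_1(x) = (x + 2) / 5
Then q(x) = 13·L_0(x) - 17·L_1(x).
Expanding and collecting terms gives q(x) = -6x + 1.
Evaluating at x = 2: q(2) = -11.

-11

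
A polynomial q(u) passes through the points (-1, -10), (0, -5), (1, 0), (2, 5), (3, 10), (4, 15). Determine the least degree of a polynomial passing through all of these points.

Forward differences of the values at u = -1, 0, 1, 2, 3, 4:
  q  : -10  -5  0  5  10  15
  Δ  : 5  5  5  5  5
  Δ^2: 0  0  0  0
  Δ^3: 0  0  0
  Δ^4: 0  0
  Δ^5: 0
The first differences are constant (5) and nonzero, while all higher differences vanish, so the minimal degree is 1.

1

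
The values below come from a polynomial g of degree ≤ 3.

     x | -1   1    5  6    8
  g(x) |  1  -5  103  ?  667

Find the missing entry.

225

The 4 known points determine the degree-3 polynomial uniquely.
Write g(x) = ax^3 + bx^2 + cx + d. Substituting each data point gives a linear system:
  -a + b - c + d = 1
  a + b + c + d = -5
  125a + 25b + 5c + d = 103
  512a + 64b + 8c + d = 667
Solving the system yields a = 2, b = -5, c = -5, d = 3.
So g(x) = 2x^3 - 5x^2 - 5x + 3.
Then g(6) = 225.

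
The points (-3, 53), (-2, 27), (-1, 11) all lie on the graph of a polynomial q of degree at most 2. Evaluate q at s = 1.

Forward differences of the values at s = -3, -2, -1:
  q  : 53  27  11
  Δ  : -26  -16
  Δ^2: 10
The second differences are constant, confirming degree 2.
Interpolating (Newton forward form) and evaluating at s = 1 gives q(1) = 9.

9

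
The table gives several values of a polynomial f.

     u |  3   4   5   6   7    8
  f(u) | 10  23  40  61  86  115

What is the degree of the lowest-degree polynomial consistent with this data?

2

Forward differences of the values at u = 3, 4, 5, 6, 7, 8:
  f  : 10  23  40  61  86  115
  Δ  : 13  17  21  25  29
  Δ^2: 4  4  4  4
  Δ^3: 0  0  0
  Δ^4: 0  0
  Δ^5: 0
The second differences are constant (4) and nonzero, while all higher differences vanish, so the minimal degree is 2.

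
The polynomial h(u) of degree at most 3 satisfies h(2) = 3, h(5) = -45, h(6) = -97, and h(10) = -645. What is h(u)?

Write h(u) = au^3 + bu^2 + cu + d. Substituting each data point gives a linear system:
  8a + 4b + 2c + d = 3
  125a + 25b + 5c + d = -45
  216a + 36b + 6c + d = -97
  1000a + 100b + 10c + d = -645
Solving the system yields a = -1, b = 4, c = -5, d = 5.
So h(u) = -u^3 + 4u^2 - 5u + 5.
Check: h(2) = 3. ✓

h(u) = -u^3 + 4u^2 - 5u + 5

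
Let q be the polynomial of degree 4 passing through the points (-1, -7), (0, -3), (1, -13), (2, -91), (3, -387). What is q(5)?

Using the Lagrange interpolation formula with nodes -1, 0, 1, 2, 3:
  L_0(t) = t(t - 1)(t - 2)(t - 3) / 24
  L_1(t) = (t + 1)(t - 1)(t - 2)(t - 3) / -6
  L_2(t) = (t + 1)t(t - 2)(t - 3) / 4
  L_3(t) = (t + 1)t(t - 1)(t - 3) / -6
  L_4(t) = (t + 1)t(t - 1)(t - 2) / 24
Then q(t) = -7·L_0(t) - 3·L_1(t) - 13·L_2(t) - 91·L_3(t) - 387·L_4(t).
Expanding and collecting terms gives q(t) = -4t⁴ - t³ - 3t² - 2t - 3.
Evaluating at t = 5: q(5) = -2713.

-2713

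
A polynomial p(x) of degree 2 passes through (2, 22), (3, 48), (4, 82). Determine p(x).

p(x) = 4x^2 + 6x - 6

Write p(x) = ax^2 + bx + c. Substituting each data point gives a linear system:
  4a + 2b + c = 22
  9a + 3b + c = 48
  16a + 4b + c = 82
Solving the system yields a = 4, b = 6, c = -6.
So p(x) = 4x^2 + 6x - 6.
Check: p(4) = 82. ✓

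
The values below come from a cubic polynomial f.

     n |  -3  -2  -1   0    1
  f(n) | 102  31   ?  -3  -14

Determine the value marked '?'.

4

On equispaced nodes a degree-3 polynomial has vanishing fourth forward difference, so
  f(-3) - 4·f(-2) + 6·f(-1) - 4·f(0) + f(1) = 0.
Substituting the known values and solving for f(-1):
  6·f(-1) = 24
  f(-1) = 4.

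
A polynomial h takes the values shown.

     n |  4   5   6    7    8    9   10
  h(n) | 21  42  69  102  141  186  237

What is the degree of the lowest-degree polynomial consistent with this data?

Forward differences of the values at n = 4, 5, 6, 7, 8, 9, 10:
  h  : 21  42  69  102  141  186  237
  Δ  : 21  27  33  39  45  51
  Δ^2: 6  6  6  6  6
  Δ^3: 0  0  0  0
  Δ^4: 0  0  0
  Δ^5: 0  0
  Δ^6: 0
The second differences are constant (6) and nonzero, while all higher differences vanish, so the minimal degree is 2.

2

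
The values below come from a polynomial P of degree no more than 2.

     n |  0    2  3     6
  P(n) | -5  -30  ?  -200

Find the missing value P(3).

The 3 known points determine the degree-2 polynomial uniquely.
Write P(n) = an^2 + bn + c. Substituting each data point gives a linear system:
  c = -5
  4a + 2b + c = -30
  36a + 6b + c = -200
Solving the system yields a = -5, b = -5/2, c = -5.
So P(n) = -5n² - (5/2)n - 5.
Then P(3) = -115/2.

-115/2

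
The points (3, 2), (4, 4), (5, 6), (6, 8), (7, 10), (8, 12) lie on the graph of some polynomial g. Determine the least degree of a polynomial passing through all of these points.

1

Forward differences of the values at t = 3, 4, 5, 6, 7, 8:
  g  : 2  4  6  8  10  12
  Δ  : 2  2  2  2  2
  Δ^2: 0  0  0  0
  Δ^3: 0  0  0
  Δ^4: 0  0
  Δ^5: 0
The first differences are constant (2) and nonzero, while all higher differences vanish, so the minimal degree is 1.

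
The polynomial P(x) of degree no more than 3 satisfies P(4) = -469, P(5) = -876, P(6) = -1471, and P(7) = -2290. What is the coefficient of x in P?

-5

Write P(x) = ax^3 + bx^2 + cx + d. Substituting each data point gives a linear system:
  64a + 16b + 4c + d = -469
  125a + 25b + 5c + d = -876
  216a + 36b + 6c + d = -1471
  343a + 49b + 7c + d = -2290
Solving the system yields a = -6, b = -4, c = -5, d = -1.
So P(x) = -6x^3 - 4x^2 - 5x - 1.
The coefficient of x is -5.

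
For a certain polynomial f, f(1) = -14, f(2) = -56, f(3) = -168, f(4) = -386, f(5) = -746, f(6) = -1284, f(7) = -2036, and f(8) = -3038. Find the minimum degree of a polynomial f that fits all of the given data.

Forward differences of the values at x = 1, 2, 3, 4, 5, 6, 7, 8:
  f  : -14  -56  -168  -386  -746  -1284  -2036  -3038
  Δ  : -42  -112  -218  -360  -538  -752  -1002
  Δ^2: -70  -106  -142  -178  -214  -250
  Δ^3: -36  -36  -36  -36  -36
  Δ^4: 0  0  0  0
  Δ^5: 0  0  0
  Δ^6: 0  0
  Δ^7: 0
The third differences are constant (-36) and nonzero, while all higher differences vanish, so the minimal degree is 3.

3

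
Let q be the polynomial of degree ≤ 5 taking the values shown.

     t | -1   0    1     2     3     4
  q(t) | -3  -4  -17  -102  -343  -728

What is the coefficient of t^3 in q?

-3

Write q(t) = at^5 + bt^4 + ct^3 + dt^2 + et + k. Substituting each data point gives a linear system:
  -a + b - c + d - e + k = -3
  k = -4
  a + b + c + d + e + k = -17
  32a + 16b + 8c + 4d + 2e + k = -102
  243a + 81b + 27c + 9d + 3e + k = -343
  1024a + 256b + 64c + 16d + 4e + k = -728
Solving the system yields a = 1, b = -6, c = -3, d = 0, e = -5, k = -4.
So q(t) = t^5 - 6t^4 - 3t^3 - 5t - 4.
The coefficient of t^3 is -3.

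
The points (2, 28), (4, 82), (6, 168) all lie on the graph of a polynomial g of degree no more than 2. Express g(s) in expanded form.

Write g(s) = as^2 + bs + c. Substituting each data point gives a linear system:
  4a + 2b + c = 28
  16a + 4b + c = 82
  36a + 6b + c = 168
Solving the system yields a = 4, b = 3, c = 6.
So g(s) = 4s^2 + 3s + 6.
Check: g(6) = 168. ✓

g(s) = 4s^2 + 3s + 6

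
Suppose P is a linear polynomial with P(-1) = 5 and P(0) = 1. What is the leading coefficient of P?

Write P(s) = as + b. Substituting each data point gives a linear system:
  -a + b = 5
  b = 1
Solving the system yields a = -4, b = 1.
So P(s) = -4s + 1.
The leading coefficient is -4.

-4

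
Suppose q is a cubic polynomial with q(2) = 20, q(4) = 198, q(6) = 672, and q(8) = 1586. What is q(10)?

3084

Write q(x) = ax^3 + bx^2 + cx + d. Substituting each data point gives a linear system:
  8a + 4b + 2c + d = 20
  64a + 16b + 4c + d = 198
  216a + 36b + 6c + d = 672
  512a + 64b + 8c + d = 1586
Solving the system yields a = 3, b = 1, c = -1, d = -6.
So q(x) = 3x^3 + x^2 - x - 6.
Then q(10) = 3084.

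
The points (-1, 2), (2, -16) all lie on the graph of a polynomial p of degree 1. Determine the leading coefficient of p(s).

-6

Write p(s) = as + b. Substituting each data point gives a linear system:
  -a + b = 2
  2a + b = -16
Solving the system yields a = -6, b = -4.
So p(s) = -6s - 4.
The leading coefficient is -6.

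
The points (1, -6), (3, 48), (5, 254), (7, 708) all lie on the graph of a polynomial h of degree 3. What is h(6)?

Write h(s) = as^3 + bs^2 + cs + d. Substituting each data point gives a linear system:
  a + b + c + d = -6
  27a + 9b + 3c + d = 48
  125a + 25b + 5c + d = 254
  343a + 49b + 7c + d = 708
Solving the system yields a = 2, b = 1, c = -3, d = -6.
So h(s) = 2s³ + s² - 3s - 6.
Then h(6) = 444.

444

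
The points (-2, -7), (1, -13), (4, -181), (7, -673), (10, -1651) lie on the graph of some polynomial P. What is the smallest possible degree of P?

3

Forward differences of the values at s = -2, 1, 4, 7, 10:
  P  : -7  -13  -181  -673  -1651
  Δ  : -6  -168  -492  -978
  Δ^2: -162  -324  -486
  Δ^3: -162  -162
  Δ^4: 0
The third differences are constant (-162) and nonzero, while all higher differences vanish, so the minimal degree is 3.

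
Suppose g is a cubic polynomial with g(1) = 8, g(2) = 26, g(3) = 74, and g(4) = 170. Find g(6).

578

Using the Lagrange interpolation formula with nodes 1, 2, 3, 4:
  L_0(x) = (x - 2)(x - 3)(x - 4) / -6
  L_1(x) = (x - 1)(x - 3)(x - 4) / 2
  L_2(x) = (x - 1)(x - 2)(x - 4) / -2
  L_3(x) = (x - 1)(x - 2)(x - 3) / 6
Then g(x) = 8·L_0(x) + 26·L_1(x) + 74·L_2(x) + 170·L_3(x).
Expanding and collecting terms gives g(x) = 3x³ - 3x² + 6x + 2.
Evaluating at x = 6: g(6) = 578.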